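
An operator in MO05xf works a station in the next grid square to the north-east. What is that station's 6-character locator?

MO15ag

Longitude subsquare x = 23; +1 → 24, wraps to 0 = a, carry into square.
Longitude square 0; +1 → 1.
Latitude subsquare f = 5; +1 → 6 = g.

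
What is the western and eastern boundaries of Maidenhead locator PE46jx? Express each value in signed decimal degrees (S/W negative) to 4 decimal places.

Field P=15, E=4: +15·20° lon, +4·10° lat → SW at lon 120°, lat -50°.
Square 4, 6: +4·2° lon, +6·1° lat → SW at lon 128°, lat -44°.
Subsquare j=9, x=23: +9·0.0833333° lon, +23·0.0416667° lat → SW at lon 128.75°, lat -43.0417°.
Cell spans 0.0833333° lon × 0.0416667° lat.
west 128.7500, east 128.8333.

128.7500, 128.8333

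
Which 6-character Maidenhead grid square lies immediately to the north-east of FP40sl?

FP40tm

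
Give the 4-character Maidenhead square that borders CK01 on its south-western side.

Longitude square 0; −1 → -1, wraps to 9, carry into field.
Longitude field C = 2; −1 → 1 = B.
Latitude square 1; −1 → 0.

BK90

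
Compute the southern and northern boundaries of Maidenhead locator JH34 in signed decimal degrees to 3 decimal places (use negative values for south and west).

-16.000, -15.000

Field J=9, H=7: +9·20° lon, +7·10° lat → SW at lon 0°, lat -20°.
Square 3, 4: +3·2° lon, +4·1° lat → SW at lon 6°, lat -16°.
Cell spans 2° lon × 1° lat.
south -16.000, north -15.000.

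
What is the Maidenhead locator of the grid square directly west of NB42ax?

Longitude subsquare a = 0; −1 → -1, wraps to 23 = x, carry into square.
Longitude square 4; −1 → 3.
The latitude characters are unchanged.

NB32xx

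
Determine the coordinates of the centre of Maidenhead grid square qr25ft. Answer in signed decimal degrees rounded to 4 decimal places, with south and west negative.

Field Q=16, R=17: +16·20° lon, +17·10° lat → SW at lon 140°, lat 80°.
Square 2, 5: +2·2° lon, +5·1° lat → SW at lon 144°, lat 85°.
Subsquare f=5, t=19: +5·0.0833333° lon, +19·0.0416667° lat → SW at lon 144.417°, lat 85.7917°.
Cell spans 0.0833333° lon × 0.0416667° lat. Centre is SW corner plus half of each.
latitude 85.8125, longitude 144.4583.

85.8125, 144.4583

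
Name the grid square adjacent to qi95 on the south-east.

Longitude square 9; +1 → 10, wraps to 0, carry into field.
Longitude field Q = 16; +1 → 17 = R.
Latitude square 5; −1 → 4.

RI04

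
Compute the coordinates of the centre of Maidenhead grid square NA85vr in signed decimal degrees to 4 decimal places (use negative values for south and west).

Field N=13, A=0: +13·20° lon, +0·10° lat → SW at lon 80°, lat -90°.
Square 8, 5: +8·2° lon, +5·1° lat → SW at lon 96°, lat -85°.
Subsquare v=21, r=17: +21·0.0833333° lon, +17·0.0416667° lat → SW at lon 97.75°, lat -84.2917°.
Cell spans 0.0833333° lon × 0.0416667° lat. Centre is SW corner plus half of each.
latitude -84.2708, longitude 97.7917.

-84.2708, 97.7917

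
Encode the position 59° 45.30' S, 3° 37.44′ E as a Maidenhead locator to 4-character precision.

Offset from 180°W / 90°S: lon 183.62°, lat 30.24°.
Field (20°×10°, letters A–R): lon ⌊183.62/20⌋ = 9 → J; lat ⌊30.24/10⌋ = 3 → D.
Square (2°×1°, digits 0–9): lon ⌊3.62/2⌋ = 1; lat ⌊0.24/1⌋ = 0.

JD10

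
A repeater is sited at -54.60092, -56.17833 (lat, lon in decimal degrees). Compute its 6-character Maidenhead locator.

GD15vj

Offset from 180°W / 90°S: lon 123.8217°, lat 35.3991°.
Field: 123.8217/20 → 6 → G, 35.3991/10 → 3 → D; chars GD.
Square: 3.8217/2 → 1, 5.3991/1 → 5; chars 15.
Subsquare: 1.8217/0.0833333 → 21 → v, 0.3991/0.0416667 → 9 → j; chars vj.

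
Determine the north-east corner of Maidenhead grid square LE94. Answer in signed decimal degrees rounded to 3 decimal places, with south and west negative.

-45.000, 60.000

Field L=11, E=4: +11·20° lon, +4·10° lat → SW at lon 40°, lat -50°.
Square 9, 4: +9·2° lon, +4·1° lat → SW at lon 58°, lat -46°.
Cell spans 2° lon × 1° lat. NE corner is SW corner plus one full cell.
latitude -45.000, longitude 60.000.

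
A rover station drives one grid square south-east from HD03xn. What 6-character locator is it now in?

HD13am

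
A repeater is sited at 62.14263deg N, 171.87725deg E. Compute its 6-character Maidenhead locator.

RP52wd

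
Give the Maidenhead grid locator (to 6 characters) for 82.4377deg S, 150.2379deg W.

BA47vn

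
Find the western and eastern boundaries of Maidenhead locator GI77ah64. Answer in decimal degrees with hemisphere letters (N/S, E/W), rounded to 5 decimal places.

45.95000° W, 45.94167° W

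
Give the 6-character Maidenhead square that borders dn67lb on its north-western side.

Longitude subsquare l = 11; −1 → 10 = k.
Latitude subsquare b = 1; +1 → 2 = c.

DN67kc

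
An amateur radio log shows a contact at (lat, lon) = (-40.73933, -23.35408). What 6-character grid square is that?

HE89hg

Offset from 180°W / 90°S: lon 156.6459°, lat 49.2607°.
Field (20°×10°, letters A–R): lon ⌊156.6459/20⌋ = 7 → H; lat ⌊49.2607/10⌋ = 4 → E.
Square (2°×1°, digits 0–9): lon ⌊16.6459/2⌋ = 8; lat ⌊9.2607/1⌋ = 9.
Subsquare (5′×2.5′, letters a–x): lon ⌊0.6459/0.0833333⌋ = 7 → h; lat ⌊0.2607/0.0416667⌋ = 6 → g.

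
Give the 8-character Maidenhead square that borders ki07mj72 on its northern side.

Latitude extended square 2; +1 → 3.
The longitude characters are unchanged.

KI07mj73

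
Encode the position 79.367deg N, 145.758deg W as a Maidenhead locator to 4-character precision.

Shift to the Maidenhead origin (180°W, 90°S): lon 34.24, lat 169.37.
Field: 34.24/20 → 1 → B, 169.37/10 → 16 → Q; chars BQ.
Square: 14.24/2 → 7, 9.37/1 → 9; chars 79.

BQ79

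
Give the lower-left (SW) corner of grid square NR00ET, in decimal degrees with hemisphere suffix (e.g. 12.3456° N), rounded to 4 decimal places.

80.7917° N, 80.3333° E

Field N=13, R=17: +13·20° lon, +17·10° lat → SW at lon 80°, lat 80°.
Square 0, 0: +0·2° lon, +0·1° lat → SW at lon 80°, lat 80°.
Subsquare e=4, t=19: +4·0.0833333° lon, +19·0.0416667° lat → SW at lon 80.3333°, lat 80.7917°.
latitude 80.7917° N, longitude 80.3333° E.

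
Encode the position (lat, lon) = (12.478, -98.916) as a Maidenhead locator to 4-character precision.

Offset from 180°W / 90°S: lon 81.08°, lat 102.48°.
Field: lon ⌊81.08/20⌋ = 4 → E; lat ⌊102.48/10⌋ = 10 → K.
Square: lon ⌊1.08/2⌋ = 0; lat ⌊2.48/1⌋ = 2.

EK02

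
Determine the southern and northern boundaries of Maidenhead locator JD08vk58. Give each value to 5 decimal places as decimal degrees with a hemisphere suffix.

Field J=9, D=3: +9·20° lon, +3·10° lat → SW at lon 0°, lat -60°.
Square 0, 8: +0·2° lon, +8·1° lat → SW at lon 0°, lat -52°.
Subsquare v=21, k=10: +21·0.0833333° lon, +10·0.0416667° lat → SW at lon 1.75°, lat -51.5833°.
Extended square 5, 8: +5·0.00833333° lon, +8·0.00416667° lat → SW at lon 1.79167°, lat -51.55°.
Cell spans 0.00833333° lon × 0.00416667° lat.
south 51.55000° S, north 51.54583° S.

51.55000° S, 51.54583° S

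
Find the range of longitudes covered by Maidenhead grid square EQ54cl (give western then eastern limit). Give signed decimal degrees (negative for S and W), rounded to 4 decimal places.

-89.8333, -89.7500

Field E=4, Q=16: +4·20° lon, +16·10° lat → SW at lon -100°, lat 70°.
Square 5, 4: +5·2° lon, +4·1° lat → SW at lon -90°, lat 74°.
Subsquare c=2, l=11: +2·0.0833333° lon, +11·0.0416667° lat → SW at lon -89.8333°, lat 74.4583°.
Cell spans 0.0833333° lon × 0.0416667° lat.
west -89.8333, east -89.7500.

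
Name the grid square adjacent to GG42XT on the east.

Longitude subsquare x = 23; +1 → 24, wraps to 0 = a, carry into square.
Longitude square 4; +1 → 5.
The latitude characters are unchanged.

GG52at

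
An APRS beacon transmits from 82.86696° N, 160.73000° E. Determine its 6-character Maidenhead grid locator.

RR02iu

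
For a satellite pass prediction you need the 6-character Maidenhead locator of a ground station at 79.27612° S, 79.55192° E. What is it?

MB90sr

Shift to the Maidenhead origin (180°W, 90°S): lon 259.5519, lat 10.7239.
Field: lon ⌊259.5519/20⌋ = 12 → M; lat ⌊10.7239/10⌋ = 1 → B.
Square: lon ⌊19.5519/2⌋ = 9; lat ⌊0.7239/1⌋ = 0.
Subsquare: lon ⌊1.5519/0.0833333⌋ = 18 → s; lat ⌊0.7239/0.0416667⌋ = 17 → r.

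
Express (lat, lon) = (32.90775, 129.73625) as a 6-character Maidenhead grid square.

PM42uv

Add 180° to longitude and 90° to latitude: 309.7363, 122.9077.
Field: lon ⌊309.7363/20⌋ = 15 → P; lat ⌊122.9077/10⌋ = 12 → M.
Square: lon ⌊9.7363/2⌋ = 4; lat ⌊2.9077/1⌋ = 2.
Subsquare: lon ⌊1.7363/0.0833333⌋ = 20 → u; lat ⌊0.9077/0.0416667⌋ = 21 → v.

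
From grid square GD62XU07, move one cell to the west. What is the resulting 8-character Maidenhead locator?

GD62wu97

Longitude extended square 0; −1 → -1, wraps to 9, carry into subsquare.
Longitude subsquare x = 23; −1 → 22 = w.
The latitude characters are unchanged.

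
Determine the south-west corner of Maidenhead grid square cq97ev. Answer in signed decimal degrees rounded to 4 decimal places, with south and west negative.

Field C=2, Q=16: +2·20° lon, +16·10° lat → SW at lon -140°, lat 70°.
Square 9, 7: +9·2° lon, +7·1° lat → SW at lon -122°, lat 77°.
Subsquare e=4, v=21: +4·0.0833333° lon, +21·0.0416667° lat → SW at lon -121.667°, lat 77.875°.
latitude 77.8750, longitude -121.6667.

77.8750, -121.6667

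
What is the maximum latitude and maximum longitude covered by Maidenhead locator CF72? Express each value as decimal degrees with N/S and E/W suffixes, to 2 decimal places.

37.00° S, 124.00° W

Field C=2, F=5: +2·20° lon, +5·10° lat → SW at lon -140°, lat -40°.
Square 7, 2: +7·2° lon, +2·1° lat → SW at lon -126°, lat -38°.
Cell spans 2° lon × 1° lat. NE corner is SW corner plus one full cell.
latitude 37.00° S, longitude 124.00° W.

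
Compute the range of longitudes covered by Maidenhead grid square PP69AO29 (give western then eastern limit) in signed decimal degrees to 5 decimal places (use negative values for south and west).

Field P=15, P=15: +15·20° lon, +15·10° lat → SW at lon 120°, lat 60°.
Square 6, 9: +6·2° lon, +9·1° lat → SW at lon 132°, lat 69°.
Subsquare a=0, o=14: +0·0.0833333° lon, +14·0.0416667° lat → SW at lon 132°, lat 69.5833°.
Extended square 2, 9: +2·0.00833333° lon, +9·0.00416667° lat → SW at lon 132.017°, lat 69.6208°.
Cell spans 0.00833333° lon × 0.00416667° lat.
west 132.01667, east 132.02500.

132.01667, 132.02500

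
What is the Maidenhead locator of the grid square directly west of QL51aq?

Longitude subsquare a = 0; −1 → -1, wraps to 23 = x, carry into square.
Longitude square 5; −1 → 4.
The latitude characters are unchanged.

QL41xq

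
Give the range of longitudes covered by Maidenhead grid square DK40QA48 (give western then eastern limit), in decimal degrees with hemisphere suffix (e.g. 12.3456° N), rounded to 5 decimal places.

110.63333° W, 110.62500° W

Field D=3, K=10: +3·20° lon, +10·10° lat → SW at lon -120°, lat 10°.
Square 4, 0: +4·2° lon, +0·1° lat → SW at lon -112°, lat 10°.
Subsquare q=16, a=0: +16·0.0833333° lon, +0·0.0416667° lat → SW at lon -110.667°, lat 10°.
Extended square 4, 8: +4·0.00833333° lon, +8·0.00416667° lat → SW at lon -110.633°, lat 10.0333°.
Cell spans 0.00833333° lon × 0.00416667° lat.
west 110.63333° W, east 110.62500° W.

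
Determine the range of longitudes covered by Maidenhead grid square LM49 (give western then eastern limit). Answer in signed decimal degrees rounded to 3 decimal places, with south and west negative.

Field L=11, M=12: +11·20° lon, +12·10° lat → SW at lon 40°, lat 30°.
Square 4, 9: +4·2° lon, +9·1° lat → SW at lon 48°, lat 39°.
Cell spans 2° lon × 1° lat.
west 48.000, east 50.000.

48.000, 50.000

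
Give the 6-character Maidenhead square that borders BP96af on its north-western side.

Longitude subsquare a = 0; −1 → -1, wraps to 23 = x, carry into square.
Longitude square 9; −1 → 8.
Latitude subsquare f = 5; +1 → 6 = g.

BP86xg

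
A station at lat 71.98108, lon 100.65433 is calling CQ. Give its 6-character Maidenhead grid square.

OQ01hx

Offset from 180°W / 90°S: lon 280.6543°, lat 161.9811°.
Field: lon ⌊280.6543/20⌋ = 14 → O; lat ⌊161.9811/10⌋ = 16 → Q.
Square: lon ⌊0.6543/2⌋ = 0; lat ⌊1.9811/1⌋ = 1.
Subsquare: lon ⌊0.6543/0.0833333⌋ = 7 → h; lat ⌊0.9811/0.0416667⌋ = 23 → x.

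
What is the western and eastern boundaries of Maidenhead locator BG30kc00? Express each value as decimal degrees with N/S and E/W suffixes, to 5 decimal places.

153.16667° W, 153.15833° W

Field B=1, G=6: +1·20° lon, +6·10° lat → SW at lon -160°, lat -30°.
Square 3, 0: +3·2° lon, +0·1° lat → SW at lon -154°, lat -30°.
Subsquare k=10, c=2: +10·0.0833333° lon, +2·0.0416667° lat → SW at lon -153.167°, lat -29.9167°.
Extended square 0, 0: +0·0.00833333° lon, +0·0.00416667° lat → SW at lon -153.167°, lat -29.9167°.
Cell spans 0.00833333° lon × 0.00416667° lat.
west 153.16667° W, east 153.15833° W.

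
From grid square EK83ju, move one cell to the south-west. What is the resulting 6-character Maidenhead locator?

EK83it

Longitude subsquare j = 9; −1 → 8 = i.
Latitude subsquare u = 20; −1 → 19 = t.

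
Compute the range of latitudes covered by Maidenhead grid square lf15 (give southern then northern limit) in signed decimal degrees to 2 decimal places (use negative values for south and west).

-35.00, -34.00

Field L=11, F=5: +11·20° lon, +5·10° lat → SW at lon 40°, lat -40°.
Square 1, 5: +1·2° lon, +5·1° lat → SW at lon 42°, lat -35°.
Cell spans 2° lon × 1° lat.
south -35.00, north -34.00.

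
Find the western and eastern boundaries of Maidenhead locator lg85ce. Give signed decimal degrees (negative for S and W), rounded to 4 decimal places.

Field L=11, G=6: +11·20° lon, +6·10° lat → SW at lon 40°, lat -30°.
Square 8, 5: +8·2° lon, +5·1° lat → SW at lon 56°, lat -25°.
Subsquare c=2, e=4: +2·0.0833333° lon, +4·0.0416667° lat → SW at lon 56.1667°, lat -24.8333°.
Cell spans 0.0833333° lon × 0.0416667° lat.
west 56.1667, east 56.2500.

56.1667, 56.2500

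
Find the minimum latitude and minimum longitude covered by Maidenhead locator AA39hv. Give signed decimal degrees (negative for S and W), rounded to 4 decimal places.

-80.1250, -173.4167

Field A=0, A=0: +0·20° lon, +0·10° lat → SW at lon -180°, lat -90°.
Square 3, 9: +3·2° lon, +9·1° lat → SW at lon -174°, lat -81°.
Subsquare h=7, v=21: +7·0.0833333° lon, +21·0.0416667° lat → SW at lon -173.417°, lat -80.125°.
latitude -80.1250, longitude -173.4167.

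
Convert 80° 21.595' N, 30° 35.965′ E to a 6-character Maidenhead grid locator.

KR50hi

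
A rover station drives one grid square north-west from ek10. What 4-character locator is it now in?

Longitude square 1; −1 → 0.
Latitude square 0; +1 → 1.

EK01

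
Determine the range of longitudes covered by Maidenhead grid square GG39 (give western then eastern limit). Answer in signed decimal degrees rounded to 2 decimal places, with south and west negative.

-54.00, -52.00

Field G=6, G=6: +6·20° lon, +6·10° lat → SW at lon -60°, lat -30°.
Square 3, 9: +3·2° lon, +9·1° lat → SW at lon -54°, lat -21°.
Cell spans 2° lon × 1° lat.
west -54.00, east -52.00.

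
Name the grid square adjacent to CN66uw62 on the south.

Latitude extended square 2; −1 → 1.
The longitude characters are unchanged.

CN66uw61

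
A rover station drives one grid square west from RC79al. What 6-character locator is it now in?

RC69xl

Longitude subsquare a = 0; −1 → -1, wraps to 23 = x, carry into square.
Longitude square 7; −1 → 6.
The latitude characters are unchanged.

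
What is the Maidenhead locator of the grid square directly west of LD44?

LD34

Longitude square 4; −1 → 3.
The latitude characters are unchanged.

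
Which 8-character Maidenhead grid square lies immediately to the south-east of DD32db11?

Longitude extended square 1; +1 → 2.
Latitude extended square 1; −1 → 0.

DD32db20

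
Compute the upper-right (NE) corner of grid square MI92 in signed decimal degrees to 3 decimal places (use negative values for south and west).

-7.000, 80.000

Field M=12, I=8: +12·20° lon, +8·10° lat → SW at lon 60°, lat -10°.
Square 9, 2: +9·2° lon, +2·1° lat → SW at lon 78°, lat -8°.
Cell spans 2° lon × 1° lat. NE corner is SW corner plus one full cell.
latitude -7.000, longitude 80.000.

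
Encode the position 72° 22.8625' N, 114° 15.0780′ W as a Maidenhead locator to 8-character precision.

DQ22uj91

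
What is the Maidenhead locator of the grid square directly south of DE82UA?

DE81ux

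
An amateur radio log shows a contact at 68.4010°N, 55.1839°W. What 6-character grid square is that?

Offset from 180°W / 90°S: lon 124.8161°, lat 158.4010°.
Field: 124.8161/20 → 6 → G, 158.4010/10 → 15 → P; chars GP.
Square: 4.8161/2 → 2, 8.4010/1 → 8; chars 28.
Subsquare: 0.8161/0.0833333 → 9 → j, 0.4010/0.0416667 → 9 → j; chars jj.

GP28jj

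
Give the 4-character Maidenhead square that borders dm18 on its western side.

DM08

Longitude square 1; −1 → 0.
The latitude characters are unchanged.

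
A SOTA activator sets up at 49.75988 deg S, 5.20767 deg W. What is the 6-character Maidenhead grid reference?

IE70jf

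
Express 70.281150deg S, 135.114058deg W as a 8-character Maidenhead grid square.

CB29kr62

Shift to the Maidenhead origin (180°W, 90°S): lon 44.88594, lat 19.71885.
Field: lon ⌊44.88594/20⌋ = 2 → C; lat ⌊19.71885/10⌋ = 1 → B.
Square: lon ⌊4.88594/2⌋ = 2; lat ⌊9.71885/1⌋ = 9.
Subsquare: lon ⌊0.88594/0.0833333⌋ = 10 → k; lat ⌊0.71885/0.0416667⌋ = 17 → r.
Extended square: lon ⌊0.05261/0.00833333⌋ = 6; lat ⌊0.01052/0.00416667⌋ = 2.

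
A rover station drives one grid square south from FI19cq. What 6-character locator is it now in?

FI19cp

Latitude subsquare q = 16; −1 → 15 = p.
The longitude characters are unchanged.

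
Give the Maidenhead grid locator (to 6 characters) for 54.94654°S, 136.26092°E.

Shift to the Maidenhead origin (180°W, 90°S): lon 316.2609, lat 35.0535.
Field: lon ⌊316.2609/20⌋ = 15 → P; lat ⌊35.0535/10⌋ = 3 → D.
Square: lon ⌊16.2609/2⌋ = 8; lat ⌊5.0535/1⌋ = 5.
Subsquare: lon ⌊0.2609/0.0833333⌋ = 3 → d; lat ⌊0.0535/0.0416667⌋ = 1 → b.

PD85db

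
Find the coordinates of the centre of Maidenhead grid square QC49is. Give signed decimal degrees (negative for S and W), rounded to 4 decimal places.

-60.2292, 148.7083

Field Q=16, C=2: +16·20° lon, +2·10° lat → SW at lon 140°, lat -70°.
Square 4, 9: +4·2° lon, +9·1° lat → SW at lon 148°, lat -61°.
Subsquare i=8, s=18: +8·0.0833333° lon, +18·0.0416667° lat → SW at lon 148.667°, lat -60.25°.
Cell spans 0.0833333° lon × 0.0416667° lat. Centre is SW corner plus half of each.
latitude -60.2292, longitude 148.7083.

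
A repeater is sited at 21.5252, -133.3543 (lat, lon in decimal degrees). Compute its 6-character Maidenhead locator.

CL31hm

Offset from 180°W / 90°S: lon 46.6457°, lat 111.5252°.
Field: lon ⌊46.6457/20⌋ = 2 → C; lat ⌊111.5252/10⌋ = 11 → L.
Square: lon ⌊6.6457/2⌋ = 3; lat ⌊1.5252/1⌋ = 1.
Subsquare: lon ⌊0.6457/0.0833333⌋ = 7 → h; lat ⌊0.5252/0.0416667⌋ = 12 → m.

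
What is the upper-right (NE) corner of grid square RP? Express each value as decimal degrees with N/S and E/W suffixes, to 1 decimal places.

Field R=17, P=15: +17·20° lon, +15·10° lat → SW at lon 160°, lat 60°.
Cell spans 20° lon × 10° lat. NE corner is SW corner plus one full cell.
latitude 70.0° N, longitude 180.0° E.

70.0° N, 180.0° E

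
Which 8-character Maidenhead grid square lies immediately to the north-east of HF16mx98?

HF16nx09

Longitude extended square 9; +1 → 10, wraps to 0, carry into subsquare.
Longitude subsquare m = 12; +1 → 13 = n.
Latitude extended square 8; +1 → 9.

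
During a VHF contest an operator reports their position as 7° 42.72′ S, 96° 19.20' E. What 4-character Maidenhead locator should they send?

NI82

Add 180° to longitude and 90° to latitude: 276.32, 82.29.
Field: 276.32/20 → 13 → N, 82.29/10 → 8 → I; chars NI.
Square: 16.32/2 → 8, 2.29/1 → 2; chars 82.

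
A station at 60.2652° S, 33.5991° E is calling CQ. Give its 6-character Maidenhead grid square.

Offset from 180°W / 90°S: lon 213.5991°, lat 29.7348°.
Field: lon ⌊213.5991/20⌋ = 10 → K; lat ⌊29.7348/10⌋ = 2 → C.
Square: lon ⌊13.5991/2⌋ = 6; lat ⌊9.7348/1⌋ = 9.
Subsquare: lon ⌊1.5991/0.0833333⌋ = 19 → t; lat ⌊0.7348/0.0416667⌋ = 17 → r.

KC69tr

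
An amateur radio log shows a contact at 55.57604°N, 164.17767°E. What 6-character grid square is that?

RO25cn

Shift to the Maidenhead origin (180°W, 90°S): lon 344.1777, lat 145.5760.
Field: lon ⌊344.1777/20⌋ = 17 → R; lat ⌊145.5760/10⌋ = 14 → O.
Square: lon ⌊4.1777/2⌋ = 2; lat ⌊5.5760/1⌋ = 5.
Subsquare: lon ⌊0.1777/0.0833333⌋ = 2 → c; lat ⌊0.5760/0.0416667⌋ = 13 → n.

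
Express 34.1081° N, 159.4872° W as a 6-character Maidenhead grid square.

BM04gc

Offset from 180°W / 90°S: lon 20.5128°, lat 124.1081°.
Field: 20.5128/20 → 1 → B, 124.1081/10 → 12 → M; chars BM.
Square: 0.5128/2 → 0, 4.1081/1 → 4; chars 04.
Subsquare: 0.5128/0.0833333 → 6 → g, 0.1081/0.0416667 → 2 → c; chars gc.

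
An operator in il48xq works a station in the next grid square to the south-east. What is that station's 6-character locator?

Longitude subsquare x = 23; +1 → 24, wraps to 0 = a, carry into square.
Longitude square 4; +1 → 5.
Latitude subsquare q = 16; −1 → 15 = p.

IL58ap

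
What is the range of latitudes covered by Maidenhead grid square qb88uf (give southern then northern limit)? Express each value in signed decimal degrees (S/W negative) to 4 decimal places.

Field Q=16, B=1: +16·20° lon, +1·10° lat → SW at lon 140°, lat -80°.
Square 8, 8: +8·2° lon, +8·1° lat → SW at lon 156°, lat -72°.
Subsquare u=20, f=5: +20·0.0833333° lon, +5·0.0416667° lat → SW at lon 157.667°, lat -71.7917°.
Cell spans 0.0833333° lon × 0.0416667° lat.
south -71.7917, north -71.7500.

-71.7917, -71.7500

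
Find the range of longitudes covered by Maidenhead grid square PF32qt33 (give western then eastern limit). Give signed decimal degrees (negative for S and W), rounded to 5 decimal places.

Field P=15, F=5: +15·20° lon, +5·10° lat → SW at lon 120°, lat -40°.
Square 3, 2: +3·2° lon, +2·1° lat → SW at lon 126°, lat -38°.
Subsquare q=16, t=19: +16·0.0833333° lon, +19·0.0416667° lat → SW at lon 127.333°, lat -37.2083°.
Extended square 3, 3: +3·0.00833333° lon, +3·0.00416667° lat → SW at lon 127.358°, lat -37.1958°.
Cell spans 0.00833333° lon × 0.00416667° lat.
west 127.35833, east 127.36667.

127.35833, 127.36667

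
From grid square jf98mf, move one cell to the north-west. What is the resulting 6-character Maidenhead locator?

Longitude subsquare m = 12; −1 → 11 = l.
Latitude subsquare f = 5; +1 → 6 = g.

JF98lg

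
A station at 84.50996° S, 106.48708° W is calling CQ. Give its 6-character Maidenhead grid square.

Offset from 180°W / 90°S: lon 73.5129°, lat 5.4900°.
Field: lon ⌊73.5129/20⌋ = 3 → D; lat ⌊5.4900/10⌋ = 0 → A.
Square: lon ⌊13.5129/2⌋ = 6; lat ⌊5.4900/1⌋ = 5.
Subsquare: lon ⌊1.5129/0.0833333⌋ = 18 → s; lat ⌊0.4900/0.0416667⌋ = 11 → l.

DA65sl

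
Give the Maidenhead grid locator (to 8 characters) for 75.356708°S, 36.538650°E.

KB84gp44

Offset from 180°W / 90°S: lon 216.53865°, lat 14.64329°.
Field (20°×10°, letters A–R): 216.53865/20 → 10 → K, 14.64329/10 → 1 → B; chars KB.
Square (2°×1°, digits 0–9): 16.53865/2 → 8, 4.64329/1 → 4; chars 84.
Subsquare (5′×2.5′, letters a–x): 0.53865/0.0833333 → 6 → g, 0.64329/0.0416667 → 15 → p; chars gp.
Extended square (30″×15″, digits 0–9): 0.03865/0.00833333 → 4, 0.01829/0.00416667 → 4; chars 44.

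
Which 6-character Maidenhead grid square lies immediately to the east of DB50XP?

Longitude subsquare x = 23; +1 → 24, wraps to 0 = a, carry into square.
Longitude square 5; +1 → 6.
The latitude characters are unchanged.

DB60ap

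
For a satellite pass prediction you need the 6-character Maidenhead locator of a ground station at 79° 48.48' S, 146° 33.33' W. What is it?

BB60re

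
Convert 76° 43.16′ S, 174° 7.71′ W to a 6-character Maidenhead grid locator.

AB23wg

Add 180° to longitude and 90° to latitude: 5.8715, 13.2807.
Field: 5.8715/20 → 0 → A, 13.2807/10 → 1 → B; chars AB.
Square: 5.8715/2 → 2, 3.2807/1 → 3; chars 23.
Subsquare: 1.8715/0.0833333 → 22 → w, 0.2807/0.0416667 → 6 → g; chars wg.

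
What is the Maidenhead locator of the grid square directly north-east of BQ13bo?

BQ13cp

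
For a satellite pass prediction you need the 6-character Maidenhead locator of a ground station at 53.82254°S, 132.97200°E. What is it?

Offset from 180°W / 90°S: lon 312.9720°, lat 36.1775°.
Field: 312.9720/20 → 15 → P, 36.1775/10 → 3 → D; chars PD.
Square: 12.9720/2 → 6, 6.1775/1 → 6; chars 66.
Subsquare: 0.9720/0.0833333 → 11 → l, 0.1775/0.0416667 → 4 → e; chars le.

PD66le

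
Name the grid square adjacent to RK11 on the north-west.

Longitude square 1; −1 → 0.
Latitude square 1; +1 → 2.

RK02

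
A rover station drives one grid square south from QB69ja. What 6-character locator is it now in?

QB68jx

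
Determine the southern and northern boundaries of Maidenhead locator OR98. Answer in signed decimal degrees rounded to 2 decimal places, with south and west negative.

88.00, 89.00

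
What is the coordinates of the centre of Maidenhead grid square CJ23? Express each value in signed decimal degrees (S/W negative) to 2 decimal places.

3.50, -135.00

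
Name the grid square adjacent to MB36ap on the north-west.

Longitude subsquare a = 0; −1 → -1, wraps to 23 = x, carry into square.
Longitude square 3; −1 → 2.
Latitude subsquare p = 15; +1 → 16 = q.

MB26xq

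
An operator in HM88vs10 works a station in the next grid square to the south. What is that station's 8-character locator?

Latitude extended square 0; −1 → -1, wraps to 9, carry into subsquare.
Latitude subsquare s = 18; −1 → 17 = r.
The longitude characters are unchanged.

HM88vr19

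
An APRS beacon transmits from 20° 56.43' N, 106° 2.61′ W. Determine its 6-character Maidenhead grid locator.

Offset from 180°W / 90°S: lon 73.9565°, lat 110.9405°.
Field: 73.9565/20 → 3 → D, 110.9405/10 → 11 → L; chars DL.
Square: 13.9565/2 → 6, 0.9405/1 → 0; chars 60.
Subsquare: 1.9565/0.0833333 → 23 → x, 0.9405/0.0416667 → 22 → w; chars xw.

DL60xw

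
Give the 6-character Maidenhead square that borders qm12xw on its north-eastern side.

Longitude subsquare x = 23; +1 → 24, wraps to 0 = a, carry into square.
Longitude square 1; +1 → 2.
Latitude subsquare w = 22; +1 → 23 = x.

QM22ax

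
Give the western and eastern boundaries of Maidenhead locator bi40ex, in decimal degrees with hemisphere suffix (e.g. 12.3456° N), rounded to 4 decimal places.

151.6667° W, 151.5833° W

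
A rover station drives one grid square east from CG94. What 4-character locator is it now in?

Longitude square 9; +1 → 10, wraps to 0, carry into field.
Longitude field C = 2; +1 → 3 = D.
The latitude characters are unchanged.

DG04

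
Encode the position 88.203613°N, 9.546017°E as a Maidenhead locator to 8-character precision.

JR48se58

Offset from 180°W / 90°S: lon 189.54602°, lat 178.20361°.
Field: lon ⌊189.54602/20⌋ = 9 → J; lat ⌊178.20361/10⌋ = 17 → R.
Square: lon ⌊9.54602/2⌋ = 4; lat ⌊8.20361/1⌋ = 8.
Subsquare: lon ⌊1.54602/0.0833333⌋ = 18 → s; lat ⌊0.20361/0.0416667⌋ = 4 → e.
Extended square: lon ⌊0.04602/0.00833333⌋ = 5; lat ⌊0.03695/0.00416667⌋ = 8.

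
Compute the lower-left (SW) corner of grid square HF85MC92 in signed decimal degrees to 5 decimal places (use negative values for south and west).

-34.90833, -22.92500

Field H=7, F=5: +7·20° lon, +5·10° lat → SW at lon -40°, lat -40°.
Square 8, 5: +8·2° lon, +5·1° lat → SW at lon -24°, lat -35°.
Subsquare m=12, c=2: +12·0.0833333° lon, +2·0.0416667° lat → SW at lon -23°, lat -34.9167°.
Extended square 9, 2: +9·0.00833333° lon, +2·0.00416667° lat → SW at lon -22.925°, lat -34.9083°.
latitude -34.90833, longitude -22.92500.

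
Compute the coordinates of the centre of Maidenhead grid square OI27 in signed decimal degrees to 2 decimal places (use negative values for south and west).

-2.50, 105.00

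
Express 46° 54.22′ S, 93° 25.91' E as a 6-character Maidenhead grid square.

NE63rc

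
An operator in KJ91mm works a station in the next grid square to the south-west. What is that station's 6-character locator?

Longitude subsquare m = 12; −1 → 11 = l.
Latitude subsquare m = 12; −1 → 11 = l.

KJ91ll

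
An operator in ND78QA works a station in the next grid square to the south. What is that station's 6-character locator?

ND77qx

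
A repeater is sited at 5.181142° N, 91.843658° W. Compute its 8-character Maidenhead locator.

Shift to the Maidenhead origin (180°W, 90°S): lon 88.15634, lat 95.18114.
Field: lon ⌊88.15634/20⌋ = 4 → E; lat ⌊95.18114/10⌋ = 9 → J.
Square: lon ⌊8.15634/2⌋ = 4; lat ⌊5.18114/1⌋ = 5.
Subsquare: lon ⌊0.15634/0.0833333⌋ = 1 → b; lat ⌊0.18114/0.0416667⌋ = 4 → e.
Extended square: lon ⌊0.07301/0.00833333⌋ = 8; lat ⌊0.01448/0.00416667⌋ = 3.

EJ45be83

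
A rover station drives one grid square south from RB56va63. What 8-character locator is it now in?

RB56va62

Latitude extended square 3; −1 → 2.
The longitude characters are unchanged.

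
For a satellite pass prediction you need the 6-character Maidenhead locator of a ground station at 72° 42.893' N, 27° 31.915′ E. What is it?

KQ32sr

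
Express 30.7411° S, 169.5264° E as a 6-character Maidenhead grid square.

RF49sg

Offset from 180°W / 90°S: lon 349.5264°, lat 59.2589°.
Field (20°×10°, letters A–R): 349.5264/20 → 17 → R, 59.2589/10 → 5 → F; chars RF.
Square (2°×1°, digits 0–9): 9.5264/2 → 4, 9.2589/1 → 9; chars 49.
Subsquare (5′×2.5′, letters a–x): 1.5264/0.0833333 → 18 → s, 0.2589/0.0416667 → 6 → g; chars sg.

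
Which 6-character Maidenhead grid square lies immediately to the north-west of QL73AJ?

Longitude subsquare a = 0; −1 → -1, wraps to 23 = x, carry into square.
Longitude square 7; −1 → 6.
Latitude subsquare j = 9; +1 → 10 = k.

QL63xk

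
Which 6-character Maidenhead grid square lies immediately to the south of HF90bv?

HF90bu

Latitude subsquare v = 21; −1 → 20 = u.
The longitude characters are unchanged.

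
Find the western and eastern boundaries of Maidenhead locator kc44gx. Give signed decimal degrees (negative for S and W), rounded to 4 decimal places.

Field K=10, C=2: +10·20° lon, +2·10° lat → SW at lon 20°, lat -70°.
Square 4, 4: +4·2° lon, +4·1° lat → SW at lon 28°, lat -66°.
Subsquare g=6, x=23: +6·0.0833333° lon, +23·0.0416667° lat → SW at lon 28.5°, lat -65.0417°.
Cell spans 0.0833333° lon × 0.0416667° lat.
west 28.5000, east 28.5833.

28.5000, 28.5833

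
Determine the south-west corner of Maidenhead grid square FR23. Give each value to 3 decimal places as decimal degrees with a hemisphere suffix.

83.000° N, 76.000° W

Field F=5, R=17: +5·20° lon, +17·10° lat → SW at lon -80°, lat 80°.
Square 2, 3: +2·2° lon, +3·1° lat → SW at lon -76°, lat 83°.
latitude 83.000° N, longitude 76.000° W.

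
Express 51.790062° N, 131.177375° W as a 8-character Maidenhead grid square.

Offset from 180°W / 90°S: lon 48.82262°, lat 141.79006°.
Field (20°×10°, letters A–R): lon ⌊48.82262/20⌋ = 2 → C; lat ⌊141.79006/10⌋ = 14 → O.
Square (2°×1°, digits 0–9): lon ⌊8.82262/2⌋ = 4; lat ⌊1.79006/1⌋ = 1.
Subsquare (5′×2.5′, letters a–x): lon ⌊0.82262/0.0833333⌋ = 9 → j; lat ⌊0.79006/0.0416667⌋ = 18 → s.
Extended square (30″×15″, digits 0–9): lon ⌊0.07262/0.00833333⌋ = 8; lat ⌊0.04006/0.00416667⌋ = 9.

CO41js89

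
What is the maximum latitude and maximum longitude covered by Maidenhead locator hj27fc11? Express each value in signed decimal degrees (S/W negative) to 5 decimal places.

Field H=7, J=9: +7·20° lon, +9·10° lat → SW at lon -40°, lat 0°.
Square 2, 7: +2·2° lon, +7·1° lat → SW at lon -36°, lat 7°.
Subsquare f=5, c=2: +5·0.0833333° lon, +2·0.0416667° lat → SW at lon -35.5833°, lat 7.08333°.
Extended square 1, 1: +1·0.00833333° lon, +1·0.00416667° lat → SW at lon -35.575°, lat 7.0875°.
Cell spans 0.00833333° lon × 0.00416667° lat. NE corner is SW corner plus one full cell.
latitude 7.09167, longitude -35.56667.

7.09167, -35.56667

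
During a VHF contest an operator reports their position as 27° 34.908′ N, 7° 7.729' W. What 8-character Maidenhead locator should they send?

IL67kn49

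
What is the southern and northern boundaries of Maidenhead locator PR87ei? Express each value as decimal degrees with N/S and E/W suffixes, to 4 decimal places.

87.3333° N, 87.3750° N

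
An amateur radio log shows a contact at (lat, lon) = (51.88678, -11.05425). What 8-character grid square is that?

IO41lv32

Add 180° to longitude and 90° to latitude: 168.94575, 141.88678.
Field (20°×10°, letters A–R): lon ⌊168.94575/20⌋ = 8 → I; lat ⌊141.88678/10⌋ = 14 → O.
Square (2°×1°, digits 0–9): lon ⌊8.94575/2⌋ = 4; lat ⌊1.88678/1⌋ = 1.
Subsquare (5′×2.5′, letters a–x): lon ⌊0.94575/0.0833333⌋ = 11 → l; lat ⌊0.88678/0.0416667⌋ = 21 → v.
Extended square (30″×15″, digits 0–9): lon ⌊0.02908/0.00833333⌋ = 3; lat ⌊0.01178/0.00416667⌋ = 2.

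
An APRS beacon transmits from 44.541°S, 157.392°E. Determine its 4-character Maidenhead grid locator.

Add 180° to longitude and 90° to latitude: 337.39, 45.46.
Field: 337.39/20 → 16 → Q, 45.46/10 → 4 → E; chars QE.
Square: 17.39/2 → 8, 5.46/1 → 5; chars 85.

QE85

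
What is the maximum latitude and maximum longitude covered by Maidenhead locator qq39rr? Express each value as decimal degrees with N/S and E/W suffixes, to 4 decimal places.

79.7500° N, 147.5000° E

Field Q=16, Q=16: +16·20° lon, +16·10° lat → SW at lon 140°, lat 70°.
Square 3, 9: +3·2° lon, +9·1° lat → SW at lon 146°, lat 79°.
Subsquare r=17, r=17: +17·0.0833333° lon, +17·0.0416667° lat → SW at lon 147.417°, lat 79.7083°.
Cell spans 0.0833333° lon × 0.0416667° lat. NE corner is SW corner plus one full cell.
latitude 79.7500° N, longitude 147.5000° E.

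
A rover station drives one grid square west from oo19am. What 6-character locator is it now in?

OO09xm

Longitude subsquare a = 0; −1 → -1, wraps to 23 = x, carry into square.
Longitude square 1; −1 → 0.
The latitude characters are unchanged.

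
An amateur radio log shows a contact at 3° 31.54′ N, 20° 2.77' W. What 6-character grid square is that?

Add 180° to longitude and 90° to latitude: 159.9538, 93.5257.
Field: lon ⌊159.9538/20⌋ = 7 → H; lat ⌊93.5257/10⌋ = 9 → J.
Square: lon ⌊19.9538/2⌋ = 9; lat ⌊3.5257/1⌋ = 3.
Subsquare: lon ⌊1.9538/0.0833333⌋ = 23 → x; lat ⌊0.5257/0.0416667⌋ = 12 → m.

HJ93xm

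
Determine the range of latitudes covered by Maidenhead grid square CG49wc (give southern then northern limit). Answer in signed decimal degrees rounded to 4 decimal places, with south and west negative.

Field C=2, G=6: +2·20° lon, +6·10° lat → SW at lon -140°, lat -30°.
Square 4, 9: +4·2° lon, +9·1° lat → SW at lon -132°, lat -21°.
Subsquare w=22, c=2: +22·0.0833333° lon, +2·0.0416667° lat → SW at lon -130.167°, lat -20.9167°.
Cell spans 0.0833333° lon × 0.0416667° lat.
south -20.9167, north -20.8750.

-20.9167, -20.8750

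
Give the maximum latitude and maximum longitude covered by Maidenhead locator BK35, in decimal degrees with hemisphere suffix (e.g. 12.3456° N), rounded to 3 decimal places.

16.000° N, 152.000° W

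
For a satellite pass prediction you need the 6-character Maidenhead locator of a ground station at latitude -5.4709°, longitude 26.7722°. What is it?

KI34jm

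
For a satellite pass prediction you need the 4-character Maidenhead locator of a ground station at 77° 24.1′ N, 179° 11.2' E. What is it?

RQ97

Offset from 180°W / 90°S: lon 359.19°, lat 167.40°.
Field: 359.19/20 → 17 → R, 167.40/10 → 16 → Q; chars RQ.
Square: 19.19/2 → 9, 7.40/1 → 7; chars 97.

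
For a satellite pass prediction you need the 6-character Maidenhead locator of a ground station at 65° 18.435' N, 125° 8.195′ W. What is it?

Add 180° to longitude and 90° to latitude: 54.8634, 155.3073.
Field: lon ⌊54.8634/20⌋ = 2 → C; lat ⌊155.3073/10⌋ = 15 → P.
Square: lon ⌊14.8634/2⌋ = 7; lat ⌊5.3073/1⌋ = 5.
Subsquare: lon ⌊0.8634/0.0833333⌋ = 10 → k; lat ⌊0.3073/0.0416667⌋ = 7 → h.

CP75kh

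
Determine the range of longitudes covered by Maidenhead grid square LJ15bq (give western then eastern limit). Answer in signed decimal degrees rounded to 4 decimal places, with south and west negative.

42.0833, 42.1667

Field L=11, J=9: +11·20° lon, +9·10° lat → SW at lon 40°, lat 0°.
Square 1, 5: +1·2° lon, +5·1° lat → SW at lon 42°, lat 5°.
Subsquare b=1, q=16: +1·0.0833333° lon, +16·0.0416667° lat → SW at lon 42.0833°, lat 5.66667°.
Cell spans 0.0833333° lon × 0.0416667° lat.
west 42.0833, east 42.1667.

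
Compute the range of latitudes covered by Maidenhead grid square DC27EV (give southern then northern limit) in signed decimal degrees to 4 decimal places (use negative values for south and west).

-62.1250, -62.0833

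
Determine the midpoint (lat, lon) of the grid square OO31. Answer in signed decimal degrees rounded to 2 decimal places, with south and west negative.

51.50, 107.00

Field O=14, O=14: +14·20° lon, +14·10° lat → SW at lon 100°, lat 50°.
Square 3, 1: +3·2° lon, +1·1° lat → SW at lon 106°, lat 51°.
Cell spans 2° lon × 1° lat. Centre is SW corner plus half of each.
latitude 51.50, longitude 107.00.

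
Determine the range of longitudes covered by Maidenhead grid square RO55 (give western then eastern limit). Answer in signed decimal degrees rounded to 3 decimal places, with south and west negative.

170.000, 172.000

Field R=17, O=14: +17·20° lon, +14·10° lat → SW at lon 160°, lat 50°.
Square 5, 5: +5·2° lon, +5·1° lat → SW at lon 170°, lat 55°.
Cell spans 2° lon × 1° lat.
west 170.000, east 172.000.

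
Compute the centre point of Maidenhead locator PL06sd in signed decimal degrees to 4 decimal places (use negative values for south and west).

Field P=15, L=11: +15·20° lon, +11·10° lat → SW at lon 120°, lat 20°.
Square 0, 6: +0·2° lon, +6·1° lat → SW at lon 120°, lat 26°.
Subsquare s=18, d=3: +18·0.0833333° lon, +3·0.0416667° lat → SW at lon 121.5°, lat 26.125°.
Cell spans 0.0833333° lon × 0.0416667° lat. Centre is SW corner plus half of each.
latitude 26.1458, longitude 121.5417.

26.1458, 121.5417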